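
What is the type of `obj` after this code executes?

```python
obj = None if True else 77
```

Ternary: condition is True, if branch (None) taken → NoneType

NoneType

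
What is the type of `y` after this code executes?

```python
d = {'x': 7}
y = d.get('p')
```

dict.get() returns None when key 'p' is not found and no default given

NoneType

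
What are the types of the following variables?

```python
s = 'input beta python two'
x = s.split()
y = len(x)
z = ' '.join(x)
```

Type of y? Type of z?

len() returns int; str.join() returns str

int, str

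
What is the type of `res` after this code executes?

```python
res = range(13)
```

range() returns a range object

range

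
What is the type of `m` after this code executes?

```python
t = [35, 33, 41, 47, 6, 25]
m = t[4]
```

Indexing a list of ints returns int (t[4] = 6)

int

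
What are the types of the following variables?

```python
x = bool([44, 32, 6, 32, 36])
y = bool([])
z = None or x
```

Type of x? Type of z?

bool() returns bool; None or <bool> returns the bool

bool, bool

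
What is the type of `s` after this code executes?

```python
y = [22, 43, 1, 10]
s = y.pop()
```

list.pop() returns the popped element (int here)

int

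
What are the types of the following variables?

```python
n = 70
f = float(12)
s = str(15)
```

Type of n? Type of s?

n is int; s is str

int, str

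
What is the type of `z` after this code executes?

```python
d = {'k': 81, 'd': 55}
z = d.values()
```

.values() returns a dict_values view object

dict_values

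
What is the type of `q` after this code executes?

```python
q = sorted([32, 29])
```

sorted() always returns list

list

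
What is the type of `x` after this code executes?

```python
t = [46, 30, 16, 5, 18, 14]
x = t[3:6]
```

Slicing a list always returns a list

list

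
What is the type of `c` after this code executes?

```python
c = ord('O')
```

ord() returns int (Unicode code point)

int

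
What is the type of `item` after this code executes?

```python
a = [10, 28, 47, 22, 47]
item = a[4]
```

Indexing a list of ints returns int (a[4] = 47)

int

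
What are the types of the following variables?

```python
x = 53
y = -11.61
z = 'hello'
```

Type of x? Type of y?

x is int; y is float

int, float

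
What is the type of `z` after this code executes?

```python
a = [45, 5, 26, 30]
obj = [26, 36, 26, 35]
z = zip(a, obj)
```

zip() returns a zip iterator object

zip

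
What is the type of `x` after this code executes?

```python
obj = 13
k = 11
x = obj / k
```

int / int always returns float in Python 3 (13 / 11 = 1.18182)

float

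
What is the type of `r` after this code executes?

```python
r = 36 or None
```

'or' returns first truthy value (36, int)

int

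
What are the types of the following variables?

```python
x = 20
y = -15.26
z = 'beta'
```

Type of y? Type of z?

y is float; z is str

float, str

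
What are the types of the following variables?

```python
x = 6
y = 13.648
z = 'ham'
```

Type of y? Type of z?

y is float; z is str

float, str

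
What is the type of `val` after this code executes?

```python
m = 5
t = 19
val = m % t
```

int % int returns int (5 % 19 = 5)

int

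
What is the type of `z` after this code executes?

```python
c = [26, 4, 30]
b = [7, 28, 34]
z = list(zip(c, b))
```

list(zip(...)) returns a list of tuples

list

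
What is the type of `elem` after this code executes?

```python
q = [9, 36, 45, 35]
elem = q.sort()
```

list.sort() returns None (sorts in place)

NoneType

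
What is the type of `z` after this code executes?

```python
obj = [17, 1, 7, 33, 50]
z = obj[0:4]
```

Slicing a list always returns a list

list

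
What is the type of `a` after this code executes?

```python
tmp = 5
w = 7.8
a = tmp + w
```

int + float returns float (5 + 7.8 = 12.8)

float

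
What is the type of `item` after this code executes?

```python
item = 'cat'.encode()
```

str.encode() returns bytes

bytes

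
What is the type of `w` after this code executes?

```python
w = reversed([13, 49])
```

reversed() on a list returns a list_reverseiterator

list_reverseiterator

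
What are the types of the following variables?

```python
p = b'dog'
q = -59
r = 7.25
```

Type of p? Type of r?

p is bytes; r is float

bytes, float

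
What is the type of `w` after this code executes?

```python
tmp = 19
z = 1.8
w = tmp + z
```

int + float returns float (19 + 1.8 = 20.8)

float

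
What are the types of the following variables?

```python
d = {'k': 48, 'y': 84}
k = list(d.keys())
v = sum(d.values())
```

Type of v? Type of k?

sum of int values returns int; list(...) returns list

int, list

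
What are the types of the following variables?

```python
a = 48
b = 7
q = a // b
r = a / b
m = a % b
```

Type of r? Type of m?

int / int returns float; int % int returns int

float, int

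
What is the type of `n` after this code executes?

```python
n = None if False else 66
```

Ternary: condition is False, else branch (66) taken → int

int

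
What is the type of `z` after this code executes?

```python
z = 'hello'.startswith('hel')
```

str.startswith() returns bool

bool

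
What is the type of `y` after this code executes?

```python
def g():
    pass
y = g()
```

A function with no return statement returns None

NoneType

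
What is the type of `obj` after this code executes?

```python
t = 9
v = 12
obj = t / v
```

int / int always returns float in Python 3 (9 / 12 = 0.75)

float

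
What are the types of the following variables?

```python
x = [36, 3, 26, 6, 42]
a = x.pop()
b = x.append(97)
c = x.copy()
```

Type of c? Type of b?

list.copy() returns list; list.append() returns None

list, NoneType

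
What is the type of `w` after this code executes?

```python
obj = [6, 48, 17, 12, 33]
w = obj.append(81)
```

list.append() returns None (mutates in place)

NoneType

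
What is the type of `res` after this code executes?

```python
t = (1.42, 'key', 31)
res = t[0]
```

Index 0 of tuple is 1.42 which is float

float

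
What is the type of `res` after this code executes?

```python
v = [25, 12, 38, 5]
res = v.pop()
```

list.pop() returns the popped element (int here)

int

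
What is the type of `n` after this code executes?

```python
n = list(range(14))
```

list(range(...)) returns list

list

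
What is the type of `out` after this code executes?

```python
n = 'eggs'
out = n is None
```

'is' comparison returns bool

bool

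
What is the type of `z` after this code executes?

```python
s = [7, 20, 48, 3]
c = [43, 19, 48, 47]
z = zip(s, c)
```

zip() returns a zip iterator object

zip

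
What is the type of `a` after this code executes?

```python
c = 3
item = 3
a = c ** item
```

int ** positive int returns int (3 ** 3 = 27)

int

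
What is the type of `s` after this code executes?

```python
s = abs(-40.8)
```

abs() of float returns float

float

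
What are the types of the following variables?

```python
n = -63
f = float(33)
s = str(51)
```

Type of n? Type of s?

n is int; s is str

int, str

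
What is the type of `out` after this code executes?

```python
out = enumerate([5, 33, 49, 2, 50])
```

enumerate() returns an enumerate iterator object

enumerate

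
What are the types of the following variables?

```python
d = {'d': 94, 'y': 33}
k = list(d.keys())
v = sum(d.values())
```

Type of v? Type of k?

sum of int values returns int; list(...) returns list

int, list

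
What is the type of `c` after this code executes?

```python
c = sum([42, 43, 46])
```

sum() of ints returns int

int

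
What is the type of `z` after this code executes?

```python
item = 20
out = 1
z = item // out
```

int // int returns int (20 // 1 = 20)

int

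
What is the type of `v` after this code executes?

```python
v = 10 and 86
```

'and' returns the last value when all truthy (86, which is int)

int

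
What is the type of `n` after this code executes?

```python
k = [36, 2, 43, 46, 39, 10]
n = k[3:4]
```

Slicing a list always returns a list

list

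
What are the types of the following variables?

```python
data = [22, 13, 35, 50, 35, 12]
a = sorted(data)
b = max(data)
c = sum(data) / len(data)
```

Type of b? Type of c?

max of ints returns int; int / int returns float

int, float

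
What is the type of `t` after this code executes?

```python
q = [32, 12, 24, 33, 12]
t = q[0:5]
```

Slicing a list always returns a list

list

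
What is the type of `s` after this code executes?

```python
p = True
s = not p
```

'not' always returns bool

bool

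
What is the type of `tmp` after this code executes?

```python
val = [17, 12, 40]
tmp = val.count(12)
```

list.count() returns int

int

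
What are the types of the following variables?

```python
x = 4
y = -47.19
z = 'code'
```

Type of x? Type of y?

x is int; y is float

int, float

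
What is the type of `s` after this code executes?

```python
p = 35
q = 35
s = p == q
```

Equality comparison returns bool

bool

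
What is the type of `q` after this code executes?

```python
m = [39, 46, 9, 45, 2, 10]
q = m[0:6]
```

Slicing a list always returns a list

list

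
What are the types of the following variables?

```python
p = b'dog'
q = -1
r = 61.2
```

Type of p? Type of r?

p is bytes; r is float

bytes, float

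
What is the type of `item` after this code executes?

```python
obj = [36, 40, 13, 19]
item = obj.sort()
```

list.sort() returns None (sorts in place)

NoneType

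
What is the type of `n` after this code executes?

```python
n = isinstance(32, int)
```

isinstance() returns bool

bool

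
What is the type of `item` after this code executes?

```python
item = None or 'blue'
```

'or' with None returns the other value ('blue', str)

str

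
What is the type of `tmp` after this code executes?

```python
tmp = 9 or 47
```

'or' returns the first truthy value (9, which is int)

int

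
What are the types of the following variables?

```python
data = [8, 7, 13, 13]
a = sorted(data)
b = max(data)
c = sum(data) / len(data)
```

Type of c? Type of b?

int / int returns float; max of ints returns int

float, int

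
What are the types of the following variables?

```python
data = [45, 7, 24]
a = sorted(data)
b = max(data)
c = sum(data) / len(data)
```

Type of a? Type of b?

sorted() returns list; max of ints returns int

list, int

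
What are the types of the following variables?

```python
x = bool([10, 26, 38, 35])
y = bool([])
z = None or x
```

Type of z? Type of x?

None or <bool> returns the bool; bool() returns bool

bool, bool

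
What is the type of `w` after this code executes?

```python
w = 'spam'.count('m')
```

str.count() returns int

int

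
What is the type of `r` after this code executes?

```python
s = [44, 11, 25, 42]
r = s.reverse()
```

list.reverse() returns None

NoneType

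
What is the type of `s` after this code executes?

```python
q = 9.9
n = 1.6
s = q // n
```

float // float returns float (floor division preserves float type)

float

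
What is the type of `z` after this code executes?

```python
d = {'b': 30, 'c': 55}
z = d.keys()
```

.keys() returns a dict_keys view object

dict_keys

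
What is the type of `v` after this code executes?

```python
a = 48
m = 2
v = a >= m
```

Comparison operators return bool

bool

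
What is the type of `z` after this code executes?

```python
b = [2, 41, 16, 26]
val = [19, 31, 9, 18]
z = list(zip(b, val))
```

list(zip(...)) returns a list of tuples

list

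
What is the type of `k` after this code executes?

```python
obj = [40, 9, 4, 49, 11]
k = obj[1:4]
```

Slicing a list always returns a list

list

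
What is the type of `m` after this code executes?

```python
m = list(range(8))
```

list(range(...)) returns list

list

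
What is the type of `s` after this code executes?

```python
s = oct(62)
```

oct() returns str representation

str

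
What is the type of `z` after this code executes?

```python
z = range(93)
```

range() returns a range object

range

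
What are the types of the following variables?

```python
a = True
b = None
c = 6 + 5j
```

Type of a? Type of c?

a is bool; c is complex

bool, complex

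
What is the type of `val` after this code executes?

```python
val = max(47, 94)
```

max() of ints returns int

int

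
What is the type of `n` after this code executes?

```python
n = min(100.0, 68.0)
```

min() of floats returns float

float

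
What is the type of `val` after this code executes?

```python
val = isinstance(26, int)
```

isinstance() returns bool

bool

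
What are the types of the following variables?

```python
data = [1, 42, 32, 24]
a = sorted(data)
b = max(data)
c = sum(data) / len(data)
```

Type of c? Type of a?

int / int returns float; sorted() returns list

float, list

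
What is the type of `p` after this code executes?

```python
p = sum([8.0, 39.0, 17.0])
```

sum() of floats returns float

float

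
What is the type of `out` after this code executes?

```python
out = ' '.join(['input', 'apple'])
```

str.join() returns str

str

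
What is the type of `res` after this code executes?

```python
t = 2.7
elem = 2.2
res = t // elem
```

float // float returns float (floor division preserves float type)

float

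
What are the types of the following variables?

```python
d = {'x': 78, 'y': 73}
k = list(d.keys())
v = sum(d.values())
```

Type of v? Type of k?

sum of int values returns int; list(...) returns list

int, list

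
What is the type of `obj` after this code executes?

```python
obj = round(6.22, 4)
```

round() with ndigits arg returns float

float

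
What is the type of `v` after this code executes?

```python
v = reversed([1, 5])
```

reversed() on a list returns a list_reverseiterator

list_reverseiterator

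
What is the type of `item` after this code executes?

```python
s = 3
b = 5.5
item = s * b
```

int * float returns float (3 * 5.5 = 16.5)

float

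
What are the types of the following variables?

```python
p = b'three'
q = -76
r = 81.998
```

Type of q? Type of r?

q is int; r is float

int, float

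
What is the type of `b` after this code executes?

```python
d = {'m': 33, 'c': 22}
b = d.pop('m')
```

dict.pop() returns the value (int)

int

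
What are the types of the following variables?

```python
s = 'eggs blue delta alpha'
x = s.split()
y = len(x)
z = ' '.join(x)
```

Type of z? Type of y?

str.join() returns str; len() returns int

str, int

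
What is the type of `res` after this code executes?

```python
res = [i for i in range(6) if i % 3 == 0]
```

A list comprehension [...] produces a list

list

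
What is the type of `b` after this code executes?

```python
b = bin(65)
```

bin() returns str representation

str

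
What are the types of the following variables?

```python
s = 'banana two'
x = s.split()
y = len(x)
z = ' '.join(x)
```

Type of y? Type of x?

len() returns int; str.split() returns list

int, list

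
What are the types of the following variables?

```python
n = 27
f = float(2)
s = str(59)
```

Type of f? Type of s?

f is float; s is str

float, str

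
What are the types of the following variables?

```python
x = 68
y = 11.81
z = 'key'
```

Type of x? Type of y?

x is int; y is float

int, float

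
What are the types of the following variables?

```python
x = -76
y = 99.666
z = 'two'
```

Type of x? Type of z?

x is int; z is str

int, str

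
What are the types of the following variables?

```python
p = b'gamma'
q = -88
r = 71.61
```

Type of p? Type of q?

p is bytes; q is int

bytes, int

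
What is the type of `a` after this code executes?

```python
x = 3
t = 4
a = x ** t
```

int ** positive int returns int (3 ** 4 = 81)

int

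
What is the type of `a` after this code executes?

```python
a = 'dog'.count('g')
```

str.count() returns int

int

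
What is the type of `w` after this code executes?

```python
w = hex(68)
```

hex() returns str representation

str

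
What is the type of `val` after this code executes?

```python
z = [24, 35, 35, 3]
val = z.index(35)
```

list.index() returns int

int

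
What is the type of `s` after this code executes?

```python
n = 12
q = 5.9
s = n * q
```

int * float returns float (12 * 5.9 = 70.8)

float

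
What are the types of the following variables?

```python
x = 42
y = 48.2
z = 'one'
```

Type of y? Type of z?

y is float; z is str

float, str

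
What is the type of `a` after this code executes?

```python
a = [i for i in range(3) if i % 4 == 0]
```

A list comprehension [...] produces a list

list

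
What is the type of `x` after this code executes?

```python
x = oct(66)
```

oct() returns str representation

str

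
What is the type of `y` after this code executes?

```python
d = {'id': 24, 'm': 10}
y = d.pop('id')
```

dict.pop() returns the value (int)

int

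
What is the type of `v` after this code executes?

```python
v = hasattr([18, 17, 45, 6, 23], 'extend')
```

hasattr() returns bool

bool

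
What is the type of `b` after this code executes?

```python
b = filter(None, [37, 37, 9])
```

filter() returns a filter iterator object

filter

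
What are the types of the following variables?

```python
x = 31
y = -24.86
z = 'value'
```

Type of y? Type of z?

y is float; z is str

float, str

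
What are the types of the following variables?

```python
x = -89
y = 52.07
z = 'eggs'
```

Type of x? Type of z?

x is int; z is str

int, str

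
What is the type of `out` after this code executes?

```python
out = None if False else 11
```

Ternary: condition is False, else branch (11) taken → int

int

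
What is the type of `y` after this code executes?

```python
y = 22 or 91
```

'or' returns the first truthy value (22, which is int)

int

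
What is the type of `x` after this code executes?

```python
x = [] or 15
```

'or' returns first truthy value (15, which is int)

int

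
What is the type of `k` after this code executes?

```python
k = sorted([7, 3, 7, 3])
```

sorted() always returns list

list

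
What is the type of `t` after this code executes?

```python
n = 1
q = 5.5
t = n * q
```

int * float returns float (1 * 5.5 = 5.5)

float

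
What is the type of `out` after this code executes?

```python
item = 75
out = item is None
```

'is' comparison returns bool

bool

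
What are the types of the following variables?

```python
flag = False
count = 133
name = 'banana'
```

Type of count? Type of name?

count is int; name is str

int, str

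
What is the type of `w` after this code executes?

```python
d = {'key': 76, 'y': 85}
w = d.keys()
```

.keys() returns a dict_keys view object

dict_keys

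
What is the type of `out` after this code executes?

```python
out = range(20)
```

range() returns a range object

range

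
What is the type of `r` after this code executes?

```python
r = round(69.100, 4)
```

round() with ndigits arg returns float

float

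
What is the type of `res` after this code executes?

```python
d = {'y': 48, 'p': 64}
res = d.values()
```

.values() returns a dict_values view object

dict_values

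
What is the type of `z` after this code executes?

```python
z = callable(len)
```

callable() returns bool

bool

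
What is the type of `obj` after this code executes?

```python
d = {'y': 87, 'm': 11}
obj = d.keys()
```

.keys() returns a dict_keys view object

dict_keys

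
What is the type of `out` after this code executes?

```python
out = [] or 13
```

'or' returns first truthy value (13, which is int)

int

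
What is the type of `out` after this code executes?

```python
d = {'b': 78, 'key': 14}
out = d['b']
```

Accessing dict[str, int] with key 'b' returns int value 78

int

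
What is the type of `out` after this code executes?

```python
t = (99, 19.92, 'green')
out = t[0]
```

Index 0 of tuple is 99 which is int

int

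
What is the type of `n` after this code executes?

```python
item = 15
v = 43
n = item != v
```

Comparison operators return bool

bool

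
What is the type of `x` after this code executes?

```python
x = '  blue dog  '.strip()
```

str.strip() returns str

str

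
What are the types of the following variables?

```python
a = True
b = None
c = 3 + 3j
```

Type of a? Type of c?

a is bool; c is complex

bool, complex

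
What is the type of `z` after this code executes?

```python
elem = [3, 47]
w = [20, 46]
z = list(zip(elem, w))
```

list(zip(...)) returns a list of tuples

list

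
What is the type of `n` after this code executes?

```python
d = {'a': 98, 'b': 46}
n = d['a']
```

Accessing dict[str, int] with key 'a' returns int value 98

int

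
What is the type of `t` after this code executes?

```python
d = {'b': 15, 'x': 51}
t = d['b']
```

Accessing dict[str, int] with key 'b' returns int value 15

int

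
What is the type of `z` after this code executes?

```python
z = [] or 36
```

'or' returns first truthy value (36, which is int)

int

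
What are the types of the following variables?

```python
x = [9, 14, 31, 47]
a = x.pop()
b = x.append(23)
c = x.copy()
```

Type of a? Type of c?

list.pop() returns the element (int); list.copy() returns list

int, list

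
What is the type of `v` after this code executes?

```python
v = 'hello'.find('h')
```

str.find() returns int (index, or -1)

int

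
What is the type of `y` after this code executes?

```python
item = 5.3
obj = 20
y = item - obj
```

float - int returns float (5.3 - 20 = -14.7)

float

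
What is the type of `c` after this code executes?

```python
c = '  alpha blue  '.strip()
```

str.strip() returns str

str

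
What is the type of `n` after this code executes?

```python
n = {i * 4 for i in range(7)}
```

A set comprehension {expr for x in iterable} produces a set

set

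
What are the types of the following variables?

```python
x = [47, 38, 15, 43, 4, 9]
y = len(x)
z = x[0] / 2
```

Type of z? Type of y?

int / int returns float; len() returns int

float, int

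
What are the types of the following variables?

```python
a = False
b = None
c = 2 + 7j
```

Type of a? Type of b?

a is bool; b is NoneType

bool, NoneType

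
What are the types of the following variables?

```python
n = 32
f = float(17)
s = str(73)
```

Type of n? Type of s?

n is int; s is str

int, str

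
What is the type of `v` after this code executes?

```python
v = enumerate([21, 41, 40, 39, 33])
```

enumerate() returns an enumerate iterator object

enumerate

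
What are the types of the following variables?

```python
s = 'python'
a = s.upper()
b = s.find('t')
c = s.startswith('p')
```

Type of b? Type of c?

str.find() returns int; str.startswith() returns bool

int, bool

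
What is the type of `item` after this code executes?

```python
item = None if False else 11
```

Ternary: condition is False, else branch (11) taken → int

int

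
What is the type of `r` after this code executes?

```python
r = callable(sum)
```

callable() returns bool

bool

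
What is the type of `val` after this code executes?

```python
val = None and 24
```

'and' returns first falsy value (None)

NoneType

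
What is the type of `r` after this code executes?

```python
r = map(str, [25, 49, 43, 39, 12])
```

map() returns a map iterator object

map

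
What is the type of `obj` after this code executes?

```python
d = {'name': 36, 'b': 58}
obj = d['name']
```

Accessing dict[str, int] with key 'name' returns int value 36

int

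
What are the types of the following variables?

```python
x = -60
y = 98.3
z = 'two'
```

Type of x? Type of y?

x is int; y is float

int, float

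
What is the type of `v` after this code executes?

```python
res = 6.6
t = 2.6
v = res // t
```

float // float returns float (floor division preserves float type)

float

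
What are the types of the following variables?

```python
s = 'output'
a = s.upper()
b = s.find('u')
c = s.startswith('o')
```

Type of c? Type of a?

str.startswith() returns bool; str.upper() returns str

bool, str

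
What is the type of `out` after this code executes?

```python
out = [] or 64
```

'or' returns first truthy value (64, which is int)

int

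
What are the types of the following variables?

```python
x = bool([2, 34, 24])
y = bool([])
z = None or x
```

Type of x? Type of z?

bool() returns bool; None or <bool> returns the bool

bool, bool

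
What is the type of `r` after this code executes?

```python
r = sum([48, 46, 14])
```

sum() of ints returns int

int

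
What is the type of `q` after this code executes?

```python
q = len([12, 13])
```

len() always returns int

int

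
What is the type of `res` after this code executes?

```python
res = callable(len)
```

callable() returns bool

bool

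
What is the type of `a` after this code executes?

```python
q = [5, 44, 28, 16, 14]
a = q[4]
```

Indexing a list of ints returns int (q[4] = 14)

int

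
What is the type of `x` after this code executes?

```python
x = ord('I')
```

ord() returns int (Unicode code point)

int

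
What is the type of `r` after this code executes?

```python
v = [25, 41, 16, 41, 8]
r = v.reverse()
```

list.reverse() returns None

NoneType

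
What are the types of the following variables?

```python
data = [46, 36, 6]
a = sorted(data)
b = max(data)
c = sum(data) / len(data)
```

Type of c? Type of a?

int / int returns float; sorted() returns list

float, list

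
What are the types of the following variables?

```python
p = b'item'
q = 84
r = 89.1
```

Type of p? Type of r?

p is bytes; r is float

bytes, float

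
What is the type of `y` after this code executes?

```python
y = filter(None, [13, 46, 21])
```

filter() returns a filter iterator object

filter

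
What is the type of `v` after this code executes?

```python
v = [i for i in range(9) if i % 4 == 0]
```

A list comprehension [...] produces a list

list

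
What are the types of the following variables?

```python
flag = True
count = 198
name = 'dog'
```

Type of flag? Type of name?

flag is bool; name is str

bool, str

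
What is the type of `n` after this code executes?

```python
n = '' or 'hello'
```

'or' returns first truthy value ('hello', which is str)

str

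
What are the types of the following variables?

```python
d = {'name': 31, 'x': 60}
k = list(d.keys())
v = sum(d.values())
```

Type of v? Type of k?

sum of int values returns int; list(...) returns list

int, list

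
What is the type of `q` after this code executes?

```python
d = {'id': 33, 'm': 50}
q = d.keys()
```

.keys() returns a dict_keys view object

dict_keys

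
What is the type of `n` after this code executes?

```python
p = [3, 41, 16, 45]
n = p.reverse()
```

list.reverse() returns None

NoneType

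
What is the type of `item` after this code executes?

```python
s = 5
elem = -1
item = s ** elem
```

int ** negative int returns float

float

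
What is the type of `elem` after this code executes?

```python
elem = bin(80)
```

bin() returns str representation

str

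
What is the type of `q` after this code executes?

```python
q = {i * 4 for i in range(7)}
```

A set comprehension {expr for x in iterable} produces a set

set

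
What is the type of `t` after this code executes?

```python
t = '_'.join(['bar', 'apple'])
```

str.join() returns str

str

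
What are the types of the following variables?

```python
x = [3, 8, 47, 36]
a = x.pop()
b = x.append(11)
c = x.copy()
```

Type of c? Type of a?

list.copy() returns list; list.pop() returns the element (int)

list, int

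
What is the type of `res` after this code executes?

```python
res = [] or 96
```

'or' returns first truthy value (96, which is int)

int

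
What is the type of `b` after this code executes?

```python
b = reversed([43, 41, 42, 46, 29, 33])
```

reversed() on a list returns a list_reverseiterator

list_reverseiterator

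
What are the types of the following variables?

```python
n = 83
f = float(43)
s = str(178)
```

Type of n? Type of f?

n is int; f is float

int, float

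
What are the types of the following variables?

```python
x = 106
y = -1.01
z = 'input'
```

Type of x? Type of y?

x is int; y is float

int, float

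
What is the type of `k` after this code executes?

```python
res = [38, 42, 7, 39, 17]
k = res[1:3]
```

Slicing a list always returns a list

list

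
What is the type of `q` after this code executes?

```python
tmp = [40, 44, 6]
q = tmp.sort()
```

list.sort() returns None (sorts in place)

NoneType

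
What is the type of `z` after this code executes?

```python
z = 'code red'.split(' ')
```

str.split() returns list

list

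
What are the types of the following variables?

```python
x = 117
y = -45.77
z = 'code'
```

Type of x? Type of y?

x is int; y is float

int, float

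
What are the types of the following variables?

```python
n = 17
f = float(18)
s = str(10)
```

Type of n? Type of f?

n is int; f is float

int, float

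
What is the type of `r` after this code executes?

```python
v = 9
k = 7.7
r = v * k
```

int * float returns float (9 * 7.7 = 69.3)

float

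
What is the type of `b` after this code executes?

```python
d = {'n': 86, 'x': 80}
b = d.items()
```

dict.items() returns a dict_items view

dict_items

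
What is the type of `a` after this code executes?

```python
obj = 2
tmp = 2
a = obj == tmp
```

Equality comparison returns bool

bool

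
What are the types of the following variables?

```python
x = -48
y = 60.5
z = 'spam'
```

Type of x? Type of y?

x is int; y is float

int, float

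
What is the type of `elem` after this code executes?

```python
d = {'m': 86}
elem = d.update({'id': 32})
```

dict.update() returns None

NoneType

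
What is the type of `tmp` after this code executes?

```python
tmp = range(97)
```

range() returns a range object

range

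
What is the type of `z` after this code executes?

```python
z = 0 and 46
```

'and' returns the first falsy value (0, which is int)

int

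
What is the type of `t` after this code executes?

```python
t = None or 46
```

'or' with None returns the other value (46, int)

int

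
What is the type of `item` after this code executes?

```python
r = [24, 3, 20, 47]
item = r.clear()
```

list.clear() returns None

NoneType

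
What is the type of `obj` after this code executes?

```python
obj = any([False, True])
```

any() returns bool

bool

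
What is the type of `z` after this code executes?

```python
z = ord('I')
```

ord() returns int (Unicode code point)

int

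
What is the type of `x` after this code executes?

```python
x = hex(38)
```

hex() returns str representation

str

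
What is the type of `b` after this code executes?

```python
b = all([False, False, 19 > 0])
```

all() returns bool

bool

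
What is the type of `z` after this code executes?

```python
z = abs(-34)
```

abs() of int returns int

int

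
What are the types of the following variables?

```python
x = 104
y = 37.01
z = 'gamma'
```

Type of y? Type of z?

y is float; z is str

float, str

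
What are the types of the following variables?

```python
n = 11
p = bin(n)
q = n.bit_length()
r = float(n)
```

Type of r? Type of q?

float() returns float; int.bit_length() returns int

float, int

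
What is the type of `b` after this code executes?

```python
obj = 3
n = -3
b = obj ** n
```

int ** negative int returns float

float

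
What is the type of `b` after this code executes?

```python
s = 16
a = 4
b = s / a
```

int / int always returns float in Python 3 (16 / 4 = 4)

float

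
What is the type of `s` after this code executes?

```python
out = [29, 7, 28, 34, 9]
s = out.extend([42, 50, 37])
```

list.extend() returns None

NoneType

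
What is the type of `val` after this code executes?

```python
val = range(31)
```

range() returns a range object

range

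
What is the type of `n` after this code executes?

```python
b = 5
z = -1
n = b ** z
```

int ** negative int returns float

float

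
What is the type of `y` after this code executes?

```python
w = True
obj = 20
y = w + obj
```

bool + int returns int (True is 1, so 1 + 20 = 21)

int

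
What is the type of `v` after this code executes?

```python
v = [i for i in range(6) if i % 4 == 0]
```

A list comprehension [...] produces a list

list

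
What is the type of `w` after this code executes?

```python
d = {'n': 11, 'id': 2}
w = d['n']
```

Accessing dict[str, int] with key 'n' returns int value 11

int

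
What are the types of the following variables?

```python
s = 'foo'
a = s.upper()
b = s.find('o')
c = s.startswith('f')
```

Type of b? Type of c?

str.find() returns int; str.startswith() returns bool

int, bool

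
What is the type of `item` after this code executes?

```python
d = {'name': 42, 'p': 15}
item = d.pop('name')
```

dict.pop() returns the value (int)

int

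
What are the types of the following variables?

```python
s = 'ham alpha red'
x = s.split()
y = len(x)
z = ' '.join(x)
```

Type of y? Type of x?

len() returns int; str.split() returns list

int, list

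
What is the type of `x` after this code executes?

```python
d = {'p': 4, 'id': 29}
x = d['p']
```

Accessing dict[str, int] with key 'p' returns int value 4

int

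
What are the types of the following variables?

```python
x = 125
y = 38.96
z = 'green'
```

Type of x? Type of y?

x is int; y is float

int, float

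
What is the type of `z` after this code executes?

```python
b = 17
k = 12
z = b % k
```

int % int returns int (17 % 12 = 5)

int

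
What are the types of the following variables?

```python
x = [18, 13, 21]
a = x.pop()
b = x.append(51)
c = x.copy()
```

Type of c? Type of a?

list.copy() returns list; list.pop() returns the element (int)

list, int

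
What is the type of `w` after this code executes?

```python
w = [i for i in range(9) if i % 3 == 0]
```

A list comprehension [...] produces a list

list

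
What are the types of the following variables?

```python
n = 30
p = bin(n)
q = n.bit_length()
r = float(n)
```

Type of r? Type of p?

float() returns float; bin() returns str

float, str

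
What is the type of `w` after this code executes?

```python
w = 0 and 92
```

'and' returns the first falsy value (0, which is int)

int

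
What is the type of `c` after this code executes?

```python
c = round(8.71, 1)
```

round() with ndigits arg returns float

float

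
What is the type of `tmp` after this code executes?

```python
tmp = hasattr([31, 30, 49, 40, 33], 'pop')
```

hasattr() returns bool

bool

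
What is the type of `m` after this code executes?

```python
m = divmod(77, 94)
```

divmod() returns a tuple (quotient, remainder)

tuple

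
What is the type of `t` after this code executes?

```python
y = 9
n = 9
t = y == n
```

Equality comparison returns bool

bool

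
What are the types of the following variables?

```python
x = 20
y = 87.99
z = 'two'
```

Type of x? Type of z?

x is int; z is str

int, str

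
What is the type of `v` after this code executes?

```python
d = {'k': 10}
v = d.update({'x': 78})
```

dict.update() returns None

NoneType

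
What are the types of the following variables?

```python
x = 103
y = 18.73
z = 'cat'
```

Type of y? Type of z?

y is float; z is str

float, str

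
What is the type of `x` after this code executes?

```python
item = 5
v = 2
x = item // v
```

int // int returns int (5 // 2 = 2)

int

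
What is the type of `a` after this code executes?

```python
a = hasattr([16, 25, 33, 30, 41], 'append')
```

hasattr() returns bool

bool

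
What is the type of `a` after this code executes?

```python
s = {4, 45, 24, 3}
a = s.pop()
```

Popping from a set of ints returns int

int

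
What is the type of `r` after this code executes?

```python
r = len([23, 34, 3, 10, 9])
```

len() always returns int

int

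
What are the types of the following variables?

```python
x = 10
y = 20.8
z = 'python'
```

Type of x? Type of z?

x is int; z is str

int, str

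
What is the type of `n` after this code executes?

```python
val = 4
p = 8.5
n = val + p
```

int + float returns float (4 + 8.5 = 12.5)

float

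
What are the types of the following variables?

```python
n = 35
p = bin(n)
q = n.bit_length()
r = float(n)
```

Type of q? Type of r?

int.bit_length() returns int; float() returns float

int, float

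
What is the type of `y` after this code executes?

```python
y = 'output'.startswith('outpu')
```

str.startswith() returns bool

bool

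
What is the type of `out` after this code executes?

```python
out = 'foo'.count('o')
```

str.count() returns int

int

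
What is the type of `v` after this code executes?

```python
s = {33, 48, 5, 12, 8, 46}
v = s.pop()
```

Popping from a set of ints returns int

int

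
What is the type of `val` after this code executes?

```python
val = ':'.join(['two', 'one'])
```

str.join() returns str

str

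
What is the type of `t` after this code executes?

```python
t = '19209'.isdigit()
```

str.isdigit() returns bool

bool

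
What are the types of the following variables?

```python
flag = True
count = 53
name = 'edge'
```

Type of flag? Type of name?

flag is bool; name is str

bool, str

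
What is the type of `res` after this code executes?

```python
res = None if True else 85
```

Ternary: condition is True, if branch (None) taken → NoneType

NoneType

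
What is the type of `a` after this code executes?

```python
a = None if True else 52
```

Ternary: condition is True, if branch (None) taken → NoneType

NoneType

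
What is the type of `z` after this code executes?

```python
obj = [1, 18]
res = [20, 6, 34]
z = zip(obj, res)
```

zip() returns a zip iterator object

zip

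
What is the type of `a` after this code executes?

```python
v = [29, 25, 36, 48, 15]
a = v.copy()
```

list.copy() returns list

list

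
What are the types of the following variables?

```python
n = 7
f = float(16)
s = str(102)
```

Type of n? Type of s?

n is int; s is str

int, str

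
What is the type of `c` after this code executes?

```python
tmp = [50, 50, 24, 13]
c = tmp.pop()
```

list.pop() returns the popped element (int here)

int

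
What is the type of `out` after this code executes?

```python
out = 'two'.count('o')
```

str.count() returns int

int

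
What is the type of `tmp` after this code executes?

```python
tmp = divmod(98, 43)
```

divmod() returns a tuple (quotient, remainder)

tuple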